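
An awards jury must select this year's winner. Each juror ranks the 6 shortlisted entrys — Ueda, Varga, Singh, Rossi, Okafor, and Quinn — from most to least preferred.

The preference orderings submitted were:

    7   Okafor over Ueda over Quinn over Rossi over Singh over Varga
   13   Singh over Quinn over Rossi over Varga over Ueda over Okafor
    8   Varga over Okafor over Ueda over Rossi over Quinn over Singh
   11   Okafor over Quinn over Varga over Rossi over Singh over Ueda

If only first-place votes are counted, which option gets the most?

Okafor

First-place vote totals:
  Ueda: 0
  Varga: 8
  Singh: 13
  Rossi: 0
  Okafor: 18
  Quinn: 0
Okafor has the most first-place votes.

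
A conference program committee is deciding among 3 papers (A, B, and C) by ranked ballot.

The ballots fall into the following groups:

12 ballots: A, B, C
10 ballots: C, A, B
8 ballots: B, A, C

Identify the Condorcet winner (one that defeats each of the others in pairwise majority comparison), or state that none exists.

A

Head-to-head results (30 voters total):
A vs B: A wins 22–8.
A vs C: A wins 20–10.
B vs C: B wins 20–10.
A beats each rival — B (22–8), C (20–10) — so A is the Condorcet winner.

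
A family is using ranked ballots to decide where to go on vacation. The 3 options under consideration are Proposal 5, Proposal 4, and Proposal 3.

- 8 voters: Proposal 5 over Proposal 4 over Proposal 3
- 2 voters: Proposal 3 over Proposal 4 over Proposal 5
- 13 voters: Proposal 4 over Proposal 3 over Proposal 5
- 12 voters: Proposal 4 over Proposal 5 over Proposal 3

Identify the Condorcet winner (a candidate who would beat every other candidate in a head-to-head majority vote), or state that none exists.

Head-to-head results (35 voters total):
Proposal 5 vs Proposal 4: Proposal 4 wins 27–8.
Proposal 5 vs Proposal 3: Proposal 5 wins 20–15.
Proposal 4 vs Proposal 3: Proposal 4 wins 33–2.
Proposal 4 beats each rival — Proposal 5 (27–8), Proposal 3 (33–2) — so Proposal 4 is the Condorcet winner.

Proposal 4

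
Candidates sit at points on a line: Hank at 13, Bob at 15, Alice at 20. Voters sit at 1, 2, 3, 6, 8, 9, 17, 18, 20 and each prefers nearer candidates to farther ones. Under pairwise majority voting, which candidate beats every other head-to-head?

With single-peaked preferences on a line, the Condorcet winner is the candidate closest to the median voter.
The median voter (position 8) is closest to Hank at 13.
Check: Hank vs Alice — voters closer to Hank: 6 of 9.

Hank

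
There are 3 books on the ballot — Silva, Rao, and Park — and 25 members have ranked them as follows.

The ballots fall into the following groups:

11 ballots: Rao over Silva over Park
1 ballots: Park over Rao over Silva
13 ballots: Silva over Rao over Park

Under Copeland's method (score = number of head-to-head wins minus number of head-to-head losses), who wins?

Silva

Pairwise results:
  Silva vs Rao: Silva wins 13–12.
  Silva vs Park: Silva wins 24–1.
  Rao vs Park: Rao wins 24–1.
Copeland scores (wins − losses):
  Silva: 2 − 0 = 2
  Rao: 1 − 1 = 0
  Park: 0 − 2 = -2
Silva has the best Copeland score.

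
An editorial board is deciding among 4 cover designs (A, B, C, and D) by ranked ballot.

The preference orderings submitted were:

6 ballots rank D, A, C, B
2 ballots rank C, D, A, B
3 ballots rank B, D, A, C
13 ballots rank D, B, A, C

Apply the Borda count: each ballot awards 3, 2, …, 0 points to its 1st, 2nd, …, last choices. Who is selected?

D

Borda scores:
  A: 6·2 + 2·1 + 3·1 + 13·1 = 30
  B: 6·0 + 2·0 + 3·3 + 13·2 = 35
  C: 6·1 + 2·3 + 3·0 + 13·0 = 12
  D: 6·3 + 2·2 + 3·2 + 13·3 = 67
D has the highest total.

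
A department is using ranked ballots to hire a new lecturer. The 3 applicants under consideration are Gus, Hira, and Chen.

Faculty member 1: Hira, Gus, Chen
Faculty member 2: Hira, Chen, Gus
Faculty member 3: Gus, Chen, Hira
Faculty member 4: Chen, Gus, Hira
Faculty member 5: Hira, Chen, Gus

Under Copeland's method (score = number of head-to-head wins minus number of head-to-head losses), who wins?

Hira

Pairwise results:
  Gus vs Hira: Hira wins 3–2.
  Gus vs Chen: Chen wins 3–2.
  Hira vs Chen: Hira wins 3–2.
Copeland scores (wins − losses):
  Gus: 0 − 2 = -2
  Hira: 2 − 0 = 2
  Chen: 1 − 1 = 0
Hira has the best Copeland score.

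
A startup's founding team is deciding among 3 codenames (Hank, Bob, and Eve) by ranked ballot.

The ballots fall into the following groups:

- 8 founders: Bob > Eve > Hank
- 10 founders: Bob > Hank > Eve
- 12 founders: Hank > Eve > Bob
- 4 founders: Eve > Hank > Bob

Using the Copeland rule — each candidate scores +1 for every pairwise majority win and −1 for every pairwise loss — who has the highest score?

Pairwise results:
  Hank vs Bob: Bob wins 18–16.
  Hank vs Eve: Hank wins 22–12.
  Bob vs Eve: Bob wins 18–16.
Copeland scores (wins − losses):
  Hank: 1 − 1 = 0
  Bob: 2 − 0 = 2
  Eve: 0 − 2 = -2
Bob has the best Copeland score.

Bob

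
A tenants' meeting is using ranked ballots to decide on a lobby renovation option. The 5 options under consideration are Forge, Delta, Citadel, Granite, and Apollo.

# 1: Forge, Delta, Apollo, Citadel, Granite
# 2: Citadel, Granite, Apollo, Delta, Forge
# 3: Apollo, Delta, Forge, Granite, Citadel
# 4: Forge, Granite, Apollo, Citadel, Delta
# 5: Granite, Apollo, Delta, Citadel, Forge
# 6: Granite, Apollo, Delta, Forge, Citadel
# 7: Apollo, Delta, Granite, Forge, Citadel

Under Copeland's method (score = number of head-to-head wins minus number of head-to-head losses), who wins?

Granite

Pairwise results:
  Forge vs Delta: Delta wins 5–2.
  Forge vs Citadel: Forge wins 5–2.
  Forge vs Granite: Granite wins 4–3.
  Forge vs Apollo: Apollo wins 5–2.
  Delta vs Citadel: Delta wins 5–2.
  Delta vs Granite: Granite wins 4–3.
  Delta vs Apollo: Apollo wins 6–1.
  Citadel vs Granite: Granite wins 5–2.
  Citadel vs Apollo: Apollo wins 6–1.
  Granite vs Apollo: Granite wins 4–3.
Copeland scores (wins − losses):
  Forge: 1 − 3 = -2
  Delta: 2 − 2 = 0
  Citadel: 0 − 4 = -4
  Granite: 4 − 0 = 4
  Apollo: 3 − 1 = 2
Granite has the best Copeland score.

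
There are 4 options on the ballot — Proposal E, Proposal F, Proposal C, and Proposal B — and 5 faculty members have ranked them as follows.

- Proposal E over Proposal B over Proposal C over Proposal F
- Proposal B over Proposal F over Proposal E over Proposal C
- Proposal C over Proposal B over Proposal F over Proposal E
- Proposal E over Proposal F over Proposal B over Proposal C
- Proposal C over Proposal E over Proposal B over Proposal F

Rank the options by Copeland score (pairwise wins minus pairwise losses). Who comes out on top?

Pairwise results:
  Proposal E vs Proposal F: Proposal E wins 3–2.
  Proposal E vs Proposal C: Proposal E wins 3–2.
  Proposal E vs Proposal B: Proposal E wins 3–2.
  Proposal F vs Proposal C: Proposal C wins 3–2.
  Proposal F vs Proposal B: Proposal B wins 4–1.
  Proposal C vs Proposal B: Proposal B wins 3–2.
Copeland scores (wins − losses):
  Proposal E: 3 − 0 = 3
  Proposal F: 0 − 3 = -3
  Proposal C: 1 − 2 = -1
  Proposal B: 2 − 1 = 1
Proposal E has the best Copeland score.

Proposal E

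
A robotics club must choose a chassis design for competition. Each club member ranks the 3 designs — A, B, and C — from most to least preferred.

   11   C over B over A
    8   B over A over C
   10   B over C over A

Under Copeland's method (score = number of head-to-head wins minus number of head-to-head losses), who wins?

B

Pairwise results:
  A vs B: B wins 29–0.
  A vs C: C wins 21–8.
  B vs C: B wins 18–11.
Copeland scores (wins − losses):
  A: 0 − 2 = -2
  B: 2 − 0 = 2
  C: 1 − 1 = 0
B has the best Copeland score.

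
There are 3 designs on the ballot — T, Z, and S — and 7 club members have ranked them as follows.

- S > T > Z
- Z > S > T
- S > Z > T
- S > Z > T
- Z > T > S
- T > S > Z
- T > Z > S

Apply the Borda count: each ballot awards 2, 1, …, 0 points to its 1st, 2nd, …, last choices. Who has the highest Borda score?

S

Borda scores:
  T: 1 + 0 + 0 + 0 + 1 + 2 + 2 = 6
  Z: 0 + 2 + 1 + 1 + 2 + 0 + 1 = 7
  S: 2 + 1 + 2 + 2 + 0 + 1 + 0 = 8
S has the highest total.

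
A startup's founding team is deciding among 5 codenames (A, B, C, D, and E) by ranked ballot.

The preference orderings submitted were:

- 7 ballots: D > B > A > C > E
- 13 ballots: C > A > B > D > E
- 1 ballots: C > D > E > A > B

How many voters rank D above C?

Ballots ranking D above C: 7.
Ballots ranking C above D: 13+1 = 14.
So 7 of 21 voters prefer D to C.

7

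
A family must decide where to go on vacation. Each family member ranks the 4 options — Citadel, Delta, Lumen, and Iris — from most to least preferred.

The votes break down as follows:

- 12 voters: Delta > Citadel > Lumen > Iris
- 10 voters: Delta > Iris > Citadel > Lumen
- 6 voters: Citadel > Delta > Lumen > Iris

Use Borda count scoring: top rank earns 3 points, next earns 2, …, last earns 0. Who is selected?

Delta

Borda scores:
  Citadel: 12·2 + 10·1 + 6·3 = 52
  Delta: 12·3 + 10·3 + 6·2 = 78
  Lumen: 12·1 + 10·0 + 6·1 = 18
  Iris: 12·0 + 10·2 + 6·0 = 20
Delta has the highest total.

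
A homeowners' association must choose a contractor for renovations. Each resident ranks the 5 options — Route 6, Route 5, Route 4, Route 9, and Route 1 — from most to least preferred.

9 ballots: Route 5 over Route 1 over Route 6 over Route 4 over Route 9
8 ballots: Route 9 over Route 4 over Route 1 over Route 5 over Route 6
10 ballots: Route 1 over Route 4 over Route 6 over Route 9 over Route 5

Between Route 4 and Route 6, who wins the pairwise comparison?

Route 4

Ballots ranking Route 4 above Route 6: 8+10 = 18.
Ballots ranking Route 6 above Route 4: 9.
Route 4 wins the head-to-head, 18–9.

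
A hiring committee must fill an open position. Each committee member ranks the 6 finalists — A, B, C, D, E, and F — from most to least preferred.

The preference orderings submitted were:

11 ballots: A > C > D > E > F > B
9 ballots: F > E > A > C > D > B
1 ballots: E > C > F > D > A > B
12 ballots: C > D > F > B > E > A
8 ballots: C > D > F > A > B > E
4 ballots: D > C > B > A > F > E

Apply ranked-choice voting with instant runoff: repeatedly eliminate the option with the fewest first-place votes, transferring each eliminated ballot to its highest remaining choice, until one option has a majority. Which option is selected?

Round 1: C 20, A 11, F 9, D 4, E 1, B 0. B has the fewest and is eliminated.
Round 2: C 20, A 11, F 9, D 4, E 1. E has the fewest and is eliminated.
Round 3: C 21, A 11, F 9, D 4. D has the fewest and is eliminated.
Round 4: C 25, A 11, F 9. C has a majority.

C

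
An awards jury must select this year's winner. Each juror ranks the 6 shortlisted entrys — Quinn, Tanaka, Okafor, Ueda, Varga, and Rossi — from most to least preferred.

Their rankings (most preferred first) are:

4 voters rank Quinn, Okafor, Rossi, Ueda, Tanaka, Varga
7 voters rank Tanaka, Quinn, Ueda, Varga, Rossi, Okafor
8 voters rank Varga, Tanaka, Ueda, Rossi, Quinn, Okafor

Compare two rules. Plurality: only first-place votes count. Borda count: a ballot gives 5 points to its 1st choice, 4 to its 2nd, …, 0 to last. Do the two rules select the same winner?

Plurality first-place counts: Quinn 4, Tanaka 7, Okafor 0, Ueda 0, Varga 8, Rossi 0 → Varga.
Borda totals: Quinn 56, Tanaka 71, Okafor 16, Ueda 53, Varga 54, Rossi 35 → Tanaka.
The two rules disagree: plurality picks Varga, Borda picks Tanaka.

No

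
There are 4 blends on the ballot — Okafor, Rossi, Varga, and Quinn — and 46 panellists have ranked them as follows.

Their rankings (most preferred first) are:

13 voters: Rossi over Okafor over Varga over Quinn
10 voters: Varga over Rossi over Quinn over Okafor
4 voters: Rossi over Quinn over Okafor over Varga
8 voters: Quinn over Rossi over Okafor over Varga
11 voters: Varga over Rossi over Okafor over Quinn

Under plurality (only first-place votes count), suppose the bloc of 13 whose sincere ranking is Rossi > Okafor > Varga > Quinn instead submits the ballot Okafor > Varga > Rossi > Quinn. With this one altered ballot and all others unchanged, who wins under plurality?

First-place totals with the altered ballot: Okafor 13, Rossi 4, Varga 21, Quinn 8.
The winner is unchanged: still Varga.

Varga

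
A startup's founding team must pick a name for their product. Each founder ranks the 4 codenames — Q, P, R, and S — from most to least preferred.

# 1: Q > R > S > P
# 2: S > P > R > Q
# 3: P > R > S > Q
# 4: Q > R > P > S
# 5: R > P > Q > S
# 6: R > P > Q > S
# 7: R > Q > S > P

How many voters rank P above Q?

4

Ballots ranking P above Q: 4.
Ballots ranking Q above P: 3.
So 4 of 7 voters prefer P to Q.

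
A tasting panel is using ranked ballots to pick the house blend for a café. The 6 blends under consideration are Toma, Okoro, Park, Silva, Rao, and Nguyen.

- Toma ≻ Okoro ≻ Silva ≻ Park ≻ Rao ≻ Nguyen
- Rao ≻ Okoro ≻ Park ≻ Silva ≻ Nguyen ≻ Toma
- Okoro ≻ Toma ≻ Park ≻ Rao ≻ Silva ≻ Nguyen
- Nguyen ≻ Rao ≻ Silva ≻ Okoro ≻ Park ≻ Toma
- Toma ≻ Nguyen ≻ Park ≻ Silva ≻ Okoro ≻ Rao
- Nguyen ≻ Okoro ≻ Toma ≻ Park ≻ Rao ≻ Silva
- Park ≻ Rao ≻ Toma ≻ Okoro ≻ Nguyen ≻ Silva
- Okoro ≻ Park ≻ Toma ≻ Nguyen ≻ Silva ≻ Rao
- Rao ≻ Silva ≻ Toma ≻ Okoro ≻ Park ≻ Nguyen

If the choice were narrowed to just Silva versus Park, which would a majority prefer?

Park

Ballots ranking Silva above Park: 3.
Ballots ranking Park above Silva: 6.
Park wins the head-to-head, 6–3.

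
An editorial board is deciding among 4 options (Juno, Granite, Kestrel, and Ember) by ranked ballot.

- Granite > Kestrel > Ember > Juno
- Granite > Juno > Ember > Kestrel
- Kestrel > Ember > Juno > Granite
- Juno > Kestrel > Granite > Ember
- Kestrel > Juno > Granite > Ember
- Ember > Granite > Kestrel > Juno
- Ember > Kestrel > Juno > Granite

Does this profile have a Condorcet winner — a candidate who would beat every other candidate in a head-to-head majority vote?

Yes

Head-to-head results (7 voters total):
Juno vs Granite: Juno wins 4–3.
Juno vs Kestrel: Kestrel wins 5–2.
Juno vs Ember: Ember wins 4–3.
Granite vs Kestrel: Kestrel wins 4–3.
Granite vs Ember: Granite wins 4–3.
Kestrel vs Ember: Kestrel wins 4–3.
Kestrel beats each rival — Juno (5–2), Granite (4–3), Ember (4–3) — so Kestrel is the Condorcet winner.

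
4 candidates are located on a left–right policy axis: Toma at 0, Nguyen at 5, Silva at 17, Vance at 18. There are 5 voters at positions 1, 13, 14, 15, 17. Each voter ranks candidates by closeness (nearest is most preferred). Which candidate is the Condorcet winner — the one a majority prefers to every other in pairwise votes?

Silva

With single-peaked preferences on a line, the Condorcet winner is the candidate closest to the median voter.
The median voter (position 14) is closest to Silva at 17.
Check: Silva vs Toma — voters closer to Silva: 4 of 5.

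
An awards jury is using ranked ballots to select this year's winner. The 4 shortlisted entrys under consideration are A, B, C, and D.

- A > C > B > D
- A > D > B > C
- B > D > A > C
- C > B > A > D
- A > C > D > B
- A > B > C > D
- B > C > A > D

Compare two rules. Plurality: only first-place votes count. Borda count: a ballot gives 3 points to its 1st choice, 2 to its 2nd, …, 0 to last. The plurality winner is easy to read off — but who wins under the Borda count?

Plurality first-place counts: A 4, B 2, C 1, D 0 → A.
Borda totals: A 15, B 12, C 10, D 5 → A.

A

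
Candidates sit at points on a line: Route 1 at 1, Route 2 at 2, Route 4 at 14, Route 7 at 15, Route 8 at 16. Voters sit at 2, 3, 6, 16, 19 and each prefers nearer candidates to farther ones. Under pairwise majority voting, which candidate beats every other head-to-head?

Route 2

With single-peaked preferences on a line, the Condorcet winner is the candidate closest to the median voter.
The median voter (position 6) is closest to Route 2 at 2.
Check: Route 2 vs Route 1 — voters closer to Route 2: 5 of 5.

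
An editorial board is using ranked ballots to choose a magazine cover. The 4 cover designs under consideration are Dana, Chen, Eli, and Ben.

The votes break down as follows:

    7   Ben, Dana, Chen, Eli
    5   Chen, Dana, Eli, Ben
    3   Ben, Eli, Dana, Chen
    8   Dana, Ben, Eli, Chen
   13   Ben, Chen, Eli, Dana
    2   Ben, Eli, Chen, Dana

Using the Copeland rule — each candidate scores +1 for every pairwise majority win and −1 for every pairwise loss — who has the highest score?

Pairwise results:
  Dana vs Chen: Chen wins 20–18.
  Dana vs Eli: Dana wins 20–18.
  Dana vs Ben: Ben wins 25–13.
  Chen vs Eli: Chen wins 25–13.
  Chen vs Ben: Ben wins 33–5.
  Eli vs Ben: Ben wins 33–5.
Copeland scores (wins − losses):
  Dana: 1 − 2 = -1
  Chen: 2 − 1 = 1
  Eli: 0 − 3 = -3
  Ben: 3 − 0 = 3
Ben has the best Copeland score.

Ben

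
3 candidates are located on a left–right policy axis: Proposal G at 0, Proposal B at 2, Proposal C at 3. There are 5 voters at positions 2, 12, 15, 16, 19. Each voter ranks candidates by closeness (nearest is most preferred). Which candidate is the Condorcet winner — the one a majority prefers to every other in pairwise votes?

With single-peaked preferences on a line, the Condorcet winner is the candidate closest to the median voter.
The median voter (position 15) is closest to Proposal C at 3.
Check: Proposal C vs Proposal G — voters closer to Proposal C: 5 of 5.

Proposal C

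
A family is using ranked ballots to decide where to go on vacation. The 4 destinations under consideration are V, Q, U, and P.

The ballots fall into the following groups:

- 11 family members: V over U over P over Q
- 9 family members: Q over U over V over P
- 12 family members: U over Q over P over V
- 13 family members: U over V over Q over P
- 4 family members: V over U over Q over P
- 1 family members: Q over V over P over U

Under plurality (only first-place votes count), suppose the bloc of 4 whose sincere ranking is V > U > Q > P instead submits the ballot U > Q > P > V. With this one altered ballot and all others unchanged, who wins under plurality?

First-place totals with the altered ballot: V 11, Q 10, U 29, P 0.
The winner is unchanged: still U.

U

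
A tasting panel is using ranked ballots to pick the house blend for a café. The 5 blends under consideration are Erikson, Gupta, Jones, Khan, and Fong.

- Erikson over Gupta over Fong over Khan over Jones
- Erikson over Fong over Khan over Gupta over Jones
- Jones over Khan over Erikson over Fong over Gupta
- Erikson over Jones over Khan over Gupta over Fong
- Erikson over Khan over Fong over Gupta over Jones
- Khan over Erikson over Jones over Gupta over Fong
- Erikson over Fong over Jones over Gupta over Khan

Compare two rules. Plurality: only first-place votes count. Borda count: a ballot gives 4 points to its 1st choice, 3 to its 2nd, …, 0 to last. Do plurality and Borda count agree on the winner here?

Yes

Plurality first-place counts: Erikson 5, Gupta 0, Jones 1, Khan 1, Fong 0 → Erikson.
Borda totals: Erikson 25, Gupta 8, Jones 11, Khan 15, Fong 11 → Erikson.
The two rules agree on Erikson.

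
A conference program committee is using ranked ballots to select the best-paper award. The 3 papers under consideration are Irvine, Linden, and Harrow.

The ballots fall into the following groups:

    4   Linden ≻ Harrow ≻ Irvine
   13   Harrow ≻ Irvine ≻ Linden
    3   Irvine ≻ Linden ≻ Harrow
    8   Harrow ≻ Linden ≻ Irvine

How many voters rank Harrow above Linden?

21

Ballots ranking Harrow above Linden: 13+8 = 21.
Ballots ranking Linden above Harrow: 4+3 = 7.
So 21 of 28 voters prefer Harrow to Linden.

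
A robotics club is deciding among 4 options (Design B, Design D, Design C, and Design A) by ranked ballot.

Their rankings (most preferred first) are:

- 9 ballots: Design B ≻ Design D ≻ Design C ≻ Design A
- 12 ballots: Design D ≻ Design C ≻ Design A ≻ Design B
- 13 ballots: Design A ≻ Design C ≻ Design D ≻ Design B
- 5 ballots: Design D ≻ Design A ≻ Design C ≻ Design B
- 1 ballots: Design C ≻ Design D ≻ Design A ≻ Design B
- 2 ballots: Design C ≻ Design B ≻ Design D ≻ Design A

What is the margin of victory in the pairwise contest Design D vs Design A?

Ballots ranking Design D above Design A: 9+12+5+1+2 = 29.
Ballots ranking Design A above Design D: 13.
Design D wins 29–13, a margin of 16.

16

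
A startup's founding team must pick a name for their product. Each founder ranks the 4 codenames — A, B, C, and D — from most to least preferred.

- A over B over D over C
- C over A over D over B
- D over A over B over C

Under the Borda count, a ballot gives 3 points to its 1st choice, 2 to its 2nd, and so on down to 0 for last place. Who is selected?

Borda scores:
  A: 3 + 2 + 2 = 7
  B: 2 + 0 + 1 = 3
  C: 0 + 3 + 0 = 3
  D: 1 + 1 + 3 = 5
A has the highest total.

A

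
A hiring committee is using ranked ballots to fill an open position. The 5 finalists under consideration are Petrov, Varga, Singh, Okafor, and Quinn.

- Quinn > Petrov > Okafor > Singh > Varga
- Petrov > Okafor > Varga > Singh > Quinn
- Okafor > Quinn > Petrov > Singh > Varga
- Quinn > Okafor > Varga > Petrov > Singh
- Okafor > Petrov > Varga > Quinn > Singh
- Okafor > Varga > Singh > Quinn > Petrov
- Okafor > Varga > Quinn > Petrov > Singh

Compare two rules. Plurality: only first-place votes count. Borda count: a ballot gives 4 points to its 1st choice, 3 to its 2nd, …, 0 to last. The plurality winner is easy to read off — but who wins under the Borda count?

Plurality first-place counts: Petrov 1, Varga 0, Singh 0, Okafor 4, Quinn 2 → Okafor.
Borda totals: Petrov 14, Varga 12, Singh 5, Okafor 24, Quinn 15 → Okafor.

Okafor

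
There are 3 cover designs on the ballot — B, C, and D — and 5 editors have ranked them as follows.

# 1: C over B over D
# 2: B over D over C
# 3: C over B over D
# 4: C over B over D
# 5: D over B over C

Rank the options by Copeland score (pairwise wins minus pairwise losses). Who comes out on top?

C

Pairwise results:
  B vs C: C wins 3–2.
  B vs D: B wins 4–1.
  C vs D: C wins 3–2.
Copeland scores (wins − losses):
  B: 1 − 1 = 0
  C: 2 − 0 = 2
  D: 0 − 2 = -2
C has the best Copeland score.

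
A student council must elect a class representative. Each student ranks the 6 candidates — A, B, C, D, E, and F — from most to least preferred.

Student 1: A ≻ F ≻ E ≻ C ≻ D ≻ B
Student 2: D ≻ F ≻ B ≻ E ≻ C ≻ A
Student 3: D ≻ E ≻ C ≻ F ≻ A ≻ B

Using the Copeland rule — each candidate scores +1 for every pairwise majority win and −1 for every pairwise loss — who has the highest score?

Pairwise results:
  A vs B: A wins 2–1.
  A vs C: C wins 2–1.
  A vs D: D wins 2–1.
  A vs E: E wins 2–1.
  A vs F: F wins 2–1.
  B vs C: C wins 2–1.
  B vs D: D wins 3–0.
  B vs E: E wins 2–1.
  B vs F: F wins 3–0.
  C vs D: D wins 2–1.
  C vs E: E wins 3–0.
  C vs F: F wins 2–1.
  D vs E: D wins 2–1.
  D vs F: D wins 2–1.
  E vs F: F wins 2–1.
Copeland scores (wins − losses):
  A: 1 − 4 = -3
  B: 0 − 5 = -5
  C: 2 − 3 = -1
  D: 5 − 0 = 5
  E: 3 − 2 = 1
  F: 4 − 1 = 3
D has the best Copeland score.

D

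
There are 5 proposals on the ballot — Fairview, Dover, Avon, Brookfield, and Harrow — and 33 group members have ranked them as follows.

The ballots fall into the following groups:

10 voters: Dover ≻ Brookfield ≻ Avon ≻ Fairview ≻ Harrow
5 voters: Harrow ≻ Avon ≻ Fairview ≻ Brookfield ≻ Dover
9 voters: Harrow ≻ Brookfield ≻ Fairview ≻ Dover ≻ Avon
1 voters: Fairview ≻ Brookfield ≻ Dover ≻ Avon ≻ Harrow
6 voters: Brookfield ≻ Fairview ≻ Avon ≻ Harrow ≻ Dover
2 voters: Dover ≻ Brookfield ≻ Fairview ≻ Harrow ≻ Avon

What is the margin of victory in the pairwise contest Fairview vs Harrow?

Ballots ranking Fairview above Harrow: 10+1+6+2 = 19.
Ballots ranking Harrow above Fairview: 5+9 = 14.
Fairview wins 19–14, a margin of 5.

5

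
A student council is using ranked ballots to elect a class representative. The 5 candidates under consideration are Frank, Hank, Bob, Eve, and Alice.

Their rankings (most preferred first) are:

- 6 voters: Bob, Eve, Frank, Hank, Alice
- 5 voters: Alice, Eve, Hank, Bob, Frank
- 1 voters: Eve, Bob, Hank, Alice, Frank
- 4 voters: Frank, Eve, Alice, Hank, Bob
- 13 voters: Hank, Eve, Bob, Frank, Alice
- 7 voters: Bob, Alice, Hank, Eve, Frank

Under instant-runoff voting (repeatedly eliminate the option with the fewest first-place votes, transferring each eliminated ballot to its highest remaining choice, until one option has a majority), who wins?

Round 1: Hank 13, Bob 13, Alice 5, Frank 4, Eve 1. Eve has the fewest and is eliminated.
Round 2: Bob 14, Hank 13, Alice 5, Frank 4. Frank has the fewest and is eliminated.
Round 3: Bob 14, Hank 13, Alice 9. Alice has the fewest and is eliminated.
Round 4: Hank 22, Bob 14. Hank has a majority.

Hank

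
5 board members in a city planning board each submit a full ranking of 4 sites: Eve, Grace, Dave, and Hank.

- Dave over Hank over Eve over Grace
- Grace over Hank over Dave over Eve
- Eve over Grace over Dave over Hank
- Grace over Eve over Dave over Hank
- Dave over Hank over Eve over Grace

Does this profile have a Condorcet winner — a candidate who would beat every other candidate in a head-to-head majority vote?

Head-to-head results (5 voters total):
Eve vs Grace: Eve wins 3–2.
Eve vs Dave: Dave wins 3–2.
Eve vs Hank: Hank wins 3–2.
Grace vs Dave: Grace wins 3–2.
Grace vs Hank: Grace wins 3–2.
Dave vs Hank: Dave wins 4–1.
No candidate beats all others: Eve beats Grace beats Dave beats Eve, a majority cycle.

No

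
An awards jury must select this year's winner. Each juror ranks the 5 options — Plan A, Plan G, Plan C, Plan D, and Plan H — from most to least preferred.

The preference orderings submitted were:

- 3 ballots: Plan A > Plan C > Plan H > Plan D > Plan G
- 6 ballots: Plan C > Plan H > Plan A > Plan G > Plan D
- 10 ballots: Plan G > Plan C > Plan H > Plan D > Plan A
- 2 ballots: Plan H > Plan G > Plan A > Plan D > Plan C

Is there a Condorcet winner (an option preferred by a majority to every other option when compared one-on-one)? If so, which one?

Head-to-head results (21 voters total):
Plan A vs Plan G: Plan G wins 12–9.
Plan A vs Plan C: Plan C wins 16–5.
Plan A vs Plan D: Plan A wins 11–10.
Plan A vs Plan H: Plan H wins 18–3.
Plan G vs Plan C: Plan G wins 12–9.
Plan G vs Plan D: Plan G wins 18–3.
Plan G vs Plan H: Plan H wins 11–10.
Plan C vs Plan D: Plan C wins 19–2.
Plan C vs Plan H: Plan C wins 19–2.
Plan D vs Plan H: Plan H wins 21–0.
No candidate beats all others: Plan G beats Plan C beats Plan H beats Plan G, a majority cycle.

There is no Condorcet winner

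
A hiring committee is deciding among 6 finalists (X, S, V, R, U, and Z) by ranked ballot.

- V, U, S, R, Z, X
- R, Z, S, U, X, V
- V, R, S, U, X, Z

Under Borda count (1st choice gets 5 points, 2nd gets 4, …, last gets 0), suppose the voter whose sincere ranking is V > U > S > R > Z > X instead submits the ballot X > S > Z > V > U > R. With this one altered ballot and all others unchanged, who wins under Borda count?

Borda totals with the altered ballot: X 7, S 10, V 7, R 9, U 5, Z 7.
The switch changes the winner from R to S.

S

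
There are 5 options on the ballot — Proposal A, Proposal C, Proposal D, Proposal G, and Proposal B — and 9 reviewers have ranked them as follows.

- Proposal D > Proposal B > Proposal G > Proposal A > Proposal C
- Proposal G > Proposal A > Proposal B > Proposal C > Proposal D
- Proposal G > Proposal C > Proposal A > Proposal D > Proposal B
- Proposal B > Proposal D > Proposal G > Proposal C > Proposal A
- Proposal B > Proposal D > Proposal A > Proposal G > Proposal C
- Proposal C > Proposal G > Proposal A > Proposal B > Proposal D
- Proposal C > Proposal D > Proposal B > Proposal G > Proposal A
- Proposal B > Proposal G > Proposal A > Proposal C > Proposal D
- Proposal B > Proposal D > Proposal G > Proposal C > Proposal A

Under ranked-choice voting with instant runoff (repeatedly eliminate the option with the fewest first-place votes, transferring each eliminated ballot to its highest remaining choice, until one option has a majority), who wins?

Proposal B

Round 1: Proposal B 4, Proposal C 2, Proposal G 2, Proposal D 1, Proposal A 0. Proposal A has the fewest and is eliminated.
Round 2: Proposal B 4, Proposal C 2, Proposal G 2, Proposal D 1. Proposal D has the fewest and is eliminated.
Round 3: Proposal B 5, Proposal C 2, Proposal G 2. Proposal B has a majority.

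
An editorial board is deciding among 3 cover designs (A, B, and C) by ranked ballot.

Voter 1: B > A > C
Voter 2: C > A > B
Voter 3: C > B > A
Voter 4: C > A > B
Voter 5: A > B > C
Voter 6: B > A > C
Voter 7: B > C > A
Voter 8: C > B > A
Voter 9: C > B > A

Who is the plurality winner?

First-place vote totals:
  A: 1
  B: 3
  C: 5
C has the most first-place votes.

C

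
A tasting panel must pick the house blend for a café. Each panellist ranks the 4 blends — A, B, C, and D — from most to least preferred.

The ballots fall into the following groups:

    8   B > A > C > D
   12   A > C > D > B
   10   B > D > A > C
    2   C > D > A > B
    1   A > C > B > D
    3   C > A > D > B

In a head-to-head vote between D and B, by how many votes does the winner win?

2

Ballots ranking D above B: 12+2+3 = 17.
Ballots ranking B above D: 8+10+1 = 19.
B wins 19–17, a margin of 2.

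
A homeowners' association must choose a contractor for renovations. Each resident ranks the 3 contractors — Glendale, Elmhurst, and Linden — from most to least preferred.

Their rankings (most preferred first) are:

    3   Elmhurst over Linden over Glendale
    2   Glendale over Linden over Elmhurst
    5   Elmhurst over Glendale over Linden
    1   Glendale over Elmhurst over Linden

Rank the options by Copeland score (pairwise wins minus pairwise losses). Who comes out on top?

Pairwise results:
  Glendale vs Elmhurst: Elmhurst wins 8–3.
  Glendale vs Linden: Glendale wins 8–3.
  Elmhurst vs Linden: Elmhurst wins 9–2.
Copeland scores (wins − losses):
  Glendale: 1 − 1 = 0
  Elmhurst: 2 − 0 = 2
  Linden: 0 − 2 = -2
Elmhurst has the best Copeland score.

Elmhurst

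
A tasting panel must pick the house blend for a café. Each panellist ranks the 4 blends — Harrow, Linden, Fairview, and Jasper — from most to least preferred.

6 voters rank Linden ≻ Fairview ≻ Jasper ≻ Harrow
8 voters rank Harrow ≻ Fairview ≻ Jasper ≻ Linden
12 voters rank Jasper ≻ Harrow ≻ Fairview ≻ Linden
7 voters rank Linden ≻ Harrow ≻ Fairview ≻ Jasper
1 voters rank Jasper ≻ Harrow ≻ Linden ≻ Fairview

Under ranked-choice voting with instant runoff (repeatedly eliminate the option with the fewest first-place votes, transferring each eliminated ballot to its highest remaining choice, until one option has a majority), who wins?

Round 1: Linden 13, Jasper 13, Harrow 8, Fairview 0. Fairview has the fewest and is eliminated.
Round 2: Linden 13, Jasper 13, Harrow 8. Harrow has the fewest and is eliminated.
Round 3: Jasper 21, Linden 13. Jasper has a majority.

Jasper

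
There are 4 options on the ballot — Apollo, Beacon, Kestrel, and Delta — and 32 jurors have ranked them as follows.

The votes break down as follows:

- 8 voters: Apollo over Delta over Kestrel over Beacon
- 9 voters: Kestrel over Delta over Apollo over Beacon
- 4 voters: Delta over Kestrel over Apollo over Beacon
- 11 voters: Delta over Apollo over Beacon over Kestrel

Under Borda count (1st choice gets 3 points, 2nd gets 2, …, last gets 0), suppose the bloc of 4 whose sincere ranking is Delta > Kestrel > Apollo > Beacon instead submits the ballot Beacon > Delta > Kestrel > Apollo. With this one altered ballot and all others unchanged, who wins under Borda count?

Delta

Borda totals with the altered ballot: Apollo 55, Beacon 23, Kestrel 39, Delta 75.
The winner is unchanged: still Delta.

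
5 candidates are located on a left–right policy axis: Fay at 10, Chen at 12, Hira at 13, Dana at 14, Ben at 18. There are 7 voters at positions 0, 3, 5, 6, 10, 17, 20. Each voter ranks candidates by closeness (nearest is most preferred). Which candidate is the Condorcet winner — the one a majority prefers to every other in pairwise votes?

With single-peaked preferences on a line, the Condorcet winner is the candidate closest to the median voter.
The median voter (position 6) is closest to Fay at 10.
Check: Fay vs Hira — voters closer to Fay: 5 of 7.

Fay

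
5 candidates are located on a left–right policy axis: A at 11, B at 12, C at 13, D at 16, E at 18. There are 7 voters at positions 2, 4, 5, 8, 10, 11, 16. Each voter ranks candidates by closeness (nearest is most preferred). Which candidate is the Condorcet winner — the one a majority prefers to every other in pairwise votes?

A

With single-peaked preferences on a line, the Condorcet winner is the candidate closest to the median voter.
The median voter (position 8) is closest to A at 11.
Check: A vs C — voters closer to A: 6 of 7.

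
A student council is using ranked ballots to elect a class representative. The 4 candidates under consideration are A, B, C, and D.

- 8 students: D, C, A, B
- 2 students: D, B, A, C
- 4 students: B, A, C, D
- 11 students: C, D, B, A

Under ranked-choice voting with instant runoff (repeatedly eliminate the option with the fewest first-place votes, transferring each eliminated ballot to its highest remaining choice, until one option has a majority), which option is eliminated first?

A

Round 1: C 11, D 10, B 4, A 0. A has the fewest and is eliminated.
Round 2: C 11, D 10, B 4. B has the fewest and is eliminated.
Round 3: C 15, D 10. C has a majority.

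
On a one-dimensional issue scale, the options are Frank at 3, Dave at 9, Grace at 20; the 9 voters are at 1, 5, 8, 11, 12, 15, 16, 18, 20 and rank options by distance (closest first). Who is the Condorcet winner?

Dave

With single-peaked preferences on a line, the Condorcet winner is the candidate closest to the median voter.
The median voter (position 12) is closest to Dave at 9.
Check: Dave vs Grace — voters closer to Dave: 5 of 9.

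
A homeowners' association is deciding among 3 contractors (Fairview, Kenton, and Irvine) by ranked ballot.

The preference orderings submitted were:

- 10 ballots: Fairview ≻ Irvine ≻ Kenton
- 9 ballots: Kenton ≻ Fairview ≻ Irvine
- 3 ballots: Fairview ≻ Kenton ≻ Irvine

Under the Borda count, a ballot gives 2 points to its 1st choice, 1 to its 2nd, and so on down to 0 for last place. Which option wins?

Borda scores:
  Fairview: 10·2 + 9·1 + 3·2 = 35
  Kenton: 10·0 + 9·2 + 3·1 = 21
  Irvine: 10·1 + 9·0 + 3·0 = 10
Fairview has the highest total.

Fairview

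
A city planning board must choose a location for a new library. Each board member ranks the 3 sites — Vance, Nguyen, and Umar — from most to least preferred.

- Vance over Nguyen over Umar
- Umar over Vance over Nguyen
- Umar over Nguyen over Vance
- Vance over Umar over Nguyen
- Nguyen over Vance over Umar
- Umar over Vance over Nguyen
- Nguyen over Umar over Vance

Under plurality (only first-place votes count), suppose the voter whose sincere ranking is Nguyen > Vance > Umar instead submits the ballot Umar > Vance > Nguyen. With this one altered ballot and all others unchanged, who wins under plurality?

Umar

First-place totals with the altered ballot: Vance 2, Nguyen 1, Umar 4.
The winner is unchanged: still Umar.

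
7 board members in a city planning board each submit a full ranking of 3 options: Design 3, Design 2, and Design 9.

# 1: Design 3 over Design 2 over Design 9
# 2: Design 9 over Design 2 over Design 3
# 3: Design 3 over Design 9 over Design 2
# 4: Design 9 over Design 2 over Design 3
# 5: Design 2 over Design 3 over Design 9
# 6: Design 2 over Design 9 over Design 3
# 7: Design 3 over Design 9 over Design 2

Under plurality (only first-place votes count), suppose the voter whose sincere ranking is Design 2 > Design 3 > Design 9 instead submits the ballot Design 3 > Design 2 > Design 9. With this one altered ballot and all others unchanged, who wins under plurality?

Design 3

First-place totals with the altered ballot: Design 3 4, Design 2 1, Design 9 2.
The winner is unchanged: still Design 3.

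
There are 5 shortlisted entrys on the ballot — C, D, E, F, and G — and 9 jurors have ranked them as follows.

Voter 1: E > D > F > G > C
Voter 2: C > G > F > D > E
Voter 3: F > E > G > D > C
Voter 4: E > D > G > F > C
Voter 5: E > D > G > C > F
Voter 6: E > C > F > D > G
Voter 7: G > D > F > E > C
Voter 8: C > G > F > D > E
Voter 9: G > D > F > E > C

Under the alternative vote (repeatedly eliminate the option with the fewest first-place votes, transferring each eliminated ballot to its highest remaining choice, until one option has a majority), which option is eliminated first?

D

Round 1: E 4, C 2, G 2, F 1, D 0. D has the fewest and is eliminated.
Round 2: E 4, C 2, G 2, F 1. F has the fewest and is eliminated.
Round 3: E 5, C 2, G 2. E has a majority.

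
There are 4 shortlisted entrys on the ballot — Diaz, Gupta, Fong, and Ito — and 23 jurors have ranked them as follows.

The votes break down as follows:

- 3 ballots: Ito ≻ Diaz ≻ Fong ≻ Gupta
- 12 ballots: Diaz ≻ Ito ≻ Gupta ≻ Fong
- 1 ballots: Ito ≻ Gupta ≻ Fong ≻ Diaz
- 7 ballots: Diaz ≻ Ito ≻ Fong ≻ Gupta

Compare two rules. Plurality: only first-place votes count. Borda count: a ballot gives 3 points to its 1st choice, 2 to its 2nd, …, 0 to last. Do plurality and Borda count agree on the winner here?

Plurality first-place counts: Diaz 19, Gupta 0, Fong 0, Ito 4 → Diaz.
Borda totals: Diaz 63, Gupta 14, Fong 11, Ito 50 → Diaz.
The two rules agree on Diaz.

Yes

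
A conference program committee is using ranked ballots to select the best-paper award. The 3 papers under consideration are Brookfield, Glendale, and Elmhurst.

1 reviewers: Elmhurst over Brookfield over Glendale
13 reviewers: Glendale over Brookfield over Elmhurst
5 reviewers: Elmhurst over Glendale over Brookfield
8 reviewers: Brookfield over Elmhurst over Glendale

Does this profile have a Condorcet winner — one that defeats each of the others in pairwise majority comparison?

Head-to-head results (27 voters total):
Brookfield vs Glendale: Glendale wins 18–9.
Brookfield vs Elmhurst: Brookfield wins 21–6.
Glendale vs Elmhurst: Elmhurst wins 14–13.
No candidate beats all others: Brookfield beats Elmhurst beats Glendale beats Brookfield, a majority cycle.

No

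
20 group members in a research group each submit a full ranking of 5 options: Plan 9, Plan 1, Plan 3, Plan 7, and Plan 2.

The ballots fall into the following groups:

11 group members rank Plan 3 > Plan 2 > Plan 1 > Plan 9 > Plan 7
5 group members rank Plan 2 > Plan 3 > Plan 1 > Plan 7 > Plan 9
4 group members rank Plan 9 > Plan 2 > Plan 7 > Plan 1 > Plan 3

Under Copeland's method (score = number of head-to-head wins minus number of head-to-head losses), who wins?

Pairwise results:
  Plan 9 vs Plan 1: Plan 1 wins 16–4.
  Plan 9 vs Plan 3: Plan 3 wins 16–4.
  Plan 9 vs Plan 7: Plan 9 wins 15–5.
  Plan 9 vs Plan 2: Plan 2 wins 16–4.
  Plan 1 vs Plan 3: Plan 3 wins 16–4.
  Plan 1 vs Plan 7: Plan 1 wins 16–4.
  Plan 1 vs Plan 2: Plan 2 wins 20–0.
  Plan 3 vs Plan 7: Plan 3 wins 16–4.
  Plan 3 vs Plan 2: Plan 3 wins 11–9.
  Plan 7 vs Plan 2: Plan 2 wins 20–0.
Copeland scores (wins − losses):
  Plan 9: 1 − 3 = -2
  Plan 1: 2 − 2 = 0
  Plan 3: 4 − 0 = 4
  Plan 7: 0 − 4 = -4
  Plan 2: 3 − 1 = 2
Plan 3 has the best Copeland score.

Plan 3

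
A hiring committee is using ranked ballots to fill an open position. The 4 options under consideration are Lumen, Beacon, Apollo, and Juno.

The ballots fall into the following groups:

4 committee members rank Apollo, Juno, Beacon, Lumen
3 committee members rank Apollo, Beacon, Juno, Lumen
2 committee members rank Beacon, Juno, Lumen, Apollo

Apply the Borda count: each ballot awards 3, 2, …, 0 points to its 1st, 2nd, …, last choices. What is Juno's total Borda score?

Borda scores:
  Lumen: 4·0 + 3·0 + 2·1 = 2
  Beacon: 4·1 + 3·2 + 2·3 = 16
  Apollo: 4·3 + 3·3 + 2·0 = 21
  Juno: 4·2 + 3·1 + 2·2 = 15

15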